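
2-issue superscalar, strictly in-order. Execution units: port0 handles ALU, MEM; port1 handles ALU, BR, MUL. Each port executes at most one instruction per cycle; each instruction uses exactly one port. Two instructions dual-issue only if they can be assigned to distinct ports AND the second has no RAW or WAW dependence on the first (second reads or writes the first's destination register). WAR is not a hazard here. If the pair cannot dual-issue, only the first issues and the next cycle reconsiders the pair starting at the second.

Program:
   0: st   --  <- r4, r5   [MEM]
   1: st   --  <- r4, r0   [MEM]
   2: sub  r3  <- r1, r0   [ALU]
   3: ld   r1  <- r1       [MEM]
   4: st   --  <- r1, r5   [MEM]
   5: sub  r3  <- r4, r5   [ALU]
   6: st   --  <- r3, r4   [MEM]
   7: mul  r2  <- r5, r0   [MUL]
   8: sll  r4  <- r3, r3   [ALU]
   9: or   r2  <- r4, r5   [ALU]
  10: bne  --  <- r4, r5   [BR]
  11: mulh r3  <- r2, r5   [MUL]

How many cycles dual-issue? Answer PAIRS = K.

PAIRS = 4

#0 head=0: st.MEM i0 no-port MEM/MEM
#1 head=1: st.MEM;sub.ALU i1+i2 pair
#2 head=3: ld.MEM i3 no-port MEM/MEM
#3 head=4: st.MEM;sub.ALU i4+i5 pair
#4 head=6: st.MEM;mul.MUL i6+i7 pair
#5 head=8: sll.ALU i8 RAW r4
#6 head=9: or.ALU;bne.BR i9+i10 pair
#7 head=11: mulh.MUL i11 tail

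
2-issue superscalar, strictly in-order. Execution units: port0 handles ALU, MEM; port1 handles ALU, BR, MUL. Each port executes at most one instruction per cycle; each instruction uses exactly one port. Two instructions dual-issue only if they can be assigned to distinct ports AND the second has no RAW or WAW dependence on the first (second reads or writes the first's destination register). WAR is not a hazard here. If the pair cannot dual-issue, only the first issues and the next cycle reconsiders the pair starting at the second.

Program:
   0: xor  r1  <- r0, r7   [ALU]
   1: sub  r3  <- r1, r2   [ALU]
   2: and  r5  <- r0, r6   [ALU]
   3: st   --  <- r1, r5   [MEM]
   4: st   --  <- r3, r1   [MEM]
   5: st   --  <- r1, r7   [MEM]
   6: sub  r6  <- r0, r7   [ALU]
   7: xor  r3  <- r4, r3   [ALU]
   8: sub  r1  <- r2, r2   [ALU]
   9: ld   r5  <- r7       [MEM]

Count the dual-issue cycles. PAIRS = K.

[0] i0  xor.ALU  -- RAW r1
[1] i1+i2  sub.ALU+and.ALU  -- 2-wide
[2] i3  st.MEM  -- no-port MEM/MEM
[3] i4  st.MEM  -- no-port MEM/MEM
[4] i5+i6  st.MEM+sub.ALU  -- 2-wide
[5] i7+i8  xor.ALU+sub.ALU  -- 2-wide
[6] i9  ld.MEM  -- tail

PAIRS = 3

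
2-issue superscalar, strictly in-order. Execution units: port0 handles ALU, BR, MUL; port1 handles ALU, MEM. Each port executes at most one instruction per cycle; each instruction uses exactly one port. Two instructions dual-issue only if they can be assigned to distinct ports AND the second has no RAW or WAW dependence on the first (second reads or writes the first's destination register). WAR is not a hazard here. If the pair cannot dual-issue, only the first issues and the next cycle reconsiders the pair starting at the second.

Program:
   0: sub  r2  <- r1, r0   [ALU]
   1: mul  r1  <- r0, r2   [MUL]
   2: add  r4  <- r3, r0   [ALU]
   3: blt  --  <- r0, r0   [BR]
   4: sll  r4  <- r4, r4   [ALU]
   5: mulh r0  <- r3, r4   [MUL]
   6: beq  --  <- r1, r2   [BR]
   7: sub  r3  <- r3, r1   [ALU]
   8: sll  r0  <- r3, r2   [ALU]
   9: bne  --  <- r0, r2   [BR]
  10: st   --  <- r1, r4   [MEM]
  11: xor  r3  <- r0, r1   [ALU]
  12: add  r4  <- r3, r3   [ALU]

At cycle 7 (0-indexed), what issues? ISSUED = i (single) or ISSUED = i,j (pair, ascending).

ISSUED = 11

c0: i0 sub  RAW r2
c1: i1,i2 mul+add  pair
c2: i3,i4 blt+sll  pair
c3: i5 mulh  no-port MUL/BR
c4: i6,i7 beq+sub  pair
c5: i8 sll  RAW r0
c6: i9,i10 bne+st  pair
c7: i11 xor  RAW r3
c8: i12 add  tail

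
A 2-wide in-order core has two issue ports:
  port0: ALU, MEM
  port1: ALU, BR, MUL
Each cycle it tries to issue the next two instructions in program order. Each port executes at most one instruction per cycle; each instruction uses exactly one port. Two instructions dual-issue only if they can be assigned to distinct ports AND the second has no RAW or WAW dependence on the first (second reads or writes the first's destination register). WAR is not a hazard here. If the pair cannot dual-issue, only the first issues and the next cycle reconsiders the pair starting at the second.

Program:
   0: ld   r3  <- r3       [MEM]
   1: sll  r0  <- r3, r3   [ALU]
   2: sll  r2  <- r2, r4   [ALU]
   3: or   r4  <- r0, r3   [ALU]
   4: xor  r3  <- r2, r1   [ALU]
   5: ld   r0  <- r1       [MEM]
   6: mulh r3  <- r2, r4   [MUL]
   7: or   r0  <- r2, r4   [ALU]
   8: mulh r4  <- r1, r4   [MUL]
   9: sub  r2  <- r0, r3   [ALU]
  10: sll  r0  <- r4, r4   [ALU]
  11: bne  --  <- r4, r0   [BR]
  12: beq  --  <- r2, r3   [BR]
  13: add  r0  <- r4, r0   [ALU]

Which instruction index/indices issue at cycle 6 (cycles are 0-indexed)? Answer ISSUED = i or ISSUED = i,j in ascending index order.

ISSUED = 11

t=0 i0:ld.MEM ; RAW r3
t=1 i1,i2:sll.ALU/sll.ALU ; 2-wide
t=2 i3,i4:or.ALU/xor.ALU ; 2-wide
t=3 i5,i6:ld.MEM/mulh.MUL ; 2-wide
t=4 i7,i8:or.ALU/mulh.MUL ; 2-wide
t=5 i9,i10:sub.ALU/sll.ALU ; 2-wide
t=6 i11:bne.BR ; no-port BR/BR
t=7 i12,i13:beq.BR/add.ALU ; 2-wide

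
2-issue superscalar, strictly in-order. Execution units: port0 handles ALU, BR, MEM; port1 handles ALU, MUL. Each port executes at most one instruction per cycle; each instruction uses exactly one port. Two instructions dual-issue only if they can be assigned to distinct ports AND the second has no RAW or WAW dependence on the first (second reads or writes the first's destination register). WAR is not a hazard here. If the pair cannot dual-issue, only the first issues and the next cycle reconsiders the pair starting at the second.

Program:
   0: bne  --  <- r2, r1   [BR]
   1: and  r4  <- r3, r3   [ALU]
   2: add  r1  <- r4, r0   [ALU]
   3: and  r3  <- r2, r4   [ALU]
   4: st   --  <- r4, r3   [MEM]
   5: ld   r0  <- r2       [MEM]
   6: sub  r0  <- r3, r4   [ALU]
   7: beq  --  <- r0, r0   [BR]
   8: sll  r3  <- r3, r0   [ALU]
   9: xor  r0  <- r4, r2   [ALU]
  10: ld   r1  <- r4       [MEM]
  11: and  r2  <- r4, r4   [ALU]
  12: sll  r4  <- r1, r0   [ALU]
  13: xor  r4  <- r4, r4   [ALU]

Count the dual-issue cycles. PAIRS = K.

c0: i0,i1 bne.BR+and.ALU  2-wide
c1: i2,i3 add.ALU+and.ALU  2-wide
c2: i4 st.MEM  no-port MEM/MEM
c3: i5 ld.MEM  WAW r0
c4: i6 sub.ALU  RAW r0
c5: i7,i8 beq.BR+sll.ALU  2-wide
c6: i9,i10 xor.ALU+ld.MEM  2-wide
c7: i11,i12 and.ALU+sll.ALU  2-wide
c8: i13 xor.ALU  tail

PAIRS = 5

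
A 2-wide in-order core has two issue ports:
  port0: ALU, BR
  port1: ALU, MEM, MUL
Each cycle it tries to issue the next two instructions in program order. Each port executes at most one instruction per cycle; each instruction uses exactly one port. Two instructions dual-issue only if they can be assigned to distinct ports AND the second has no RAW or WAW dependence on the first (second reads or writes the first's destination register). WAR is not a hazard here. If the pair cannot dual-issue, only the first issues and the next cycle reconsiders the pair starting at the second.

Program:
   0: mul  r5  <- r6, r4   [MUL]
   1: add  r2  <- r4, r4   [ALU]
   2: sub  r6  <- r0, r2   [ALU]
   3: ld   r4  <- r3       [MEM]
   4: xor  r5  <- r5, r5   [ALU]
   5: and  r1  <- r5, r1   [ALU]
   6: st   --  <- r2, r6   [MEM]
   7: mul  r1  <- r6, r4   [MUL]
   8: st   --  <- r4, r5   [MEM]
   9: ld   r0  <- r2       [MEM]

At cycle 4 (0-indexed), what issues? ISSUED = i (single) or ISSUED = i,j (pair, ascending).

[0] i0/i1  mul/add  -- 2-wide
[1] i2/i3  sub/ld  -- 2-wide
[2] i4  xor  -- RAW r5
[3] i5/i6  and/st  -- 2-wide
[4] i7  mul  -- no-port MUL/MEM
[5] i8  st  -- no-port MEM/MEM
[6] i9  ld  -- tail

ISSUED = 7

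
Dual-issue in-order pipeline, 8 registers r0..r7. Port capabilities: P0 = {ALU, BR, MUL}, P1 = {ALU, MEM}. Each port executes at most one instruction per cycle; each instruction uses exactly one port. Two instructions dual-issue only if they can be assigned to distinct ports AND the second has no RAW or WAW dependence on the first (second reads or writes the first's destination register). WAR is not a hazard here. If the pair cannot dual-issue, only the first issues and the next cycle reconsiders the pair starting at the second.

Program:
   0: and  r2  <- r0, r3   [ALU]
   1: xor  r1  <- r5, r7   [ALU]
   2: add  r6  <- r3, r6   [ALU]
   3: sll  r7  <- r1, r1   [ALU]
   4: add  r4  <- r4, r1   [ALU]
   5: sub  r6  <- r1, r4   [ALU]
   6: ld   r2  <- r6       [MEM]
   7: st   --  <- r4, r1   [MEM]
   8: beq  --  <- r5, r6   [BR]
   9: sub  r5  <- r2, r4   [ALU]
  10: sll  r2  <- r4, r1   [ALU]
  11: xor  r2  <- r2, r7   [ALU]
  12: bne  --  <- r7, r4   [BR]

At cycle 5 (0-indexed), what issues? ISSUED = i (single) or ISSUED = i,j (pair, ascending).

ISSUED = 7,8

[0] i0+i1  and.ALU+xor.ALU  -- 2-wide
[1] i2+i3  add.ALU+sll.ALU  -- 2-wide
[2] i4  add.ALU  -- RAW r4
[3] i5  sub.ALU  -- RAW r6
[4] i6  ld.MEM  -- no-port MEM/MEM
[5] i7+i8  st.MEM+beq.BR  -- 2-wide
[6] i9+i10  sub.ALU+sll.ALU  -- 2-wide
[7] i11+i12  xor.ALU+bne.BR  -- 2-wide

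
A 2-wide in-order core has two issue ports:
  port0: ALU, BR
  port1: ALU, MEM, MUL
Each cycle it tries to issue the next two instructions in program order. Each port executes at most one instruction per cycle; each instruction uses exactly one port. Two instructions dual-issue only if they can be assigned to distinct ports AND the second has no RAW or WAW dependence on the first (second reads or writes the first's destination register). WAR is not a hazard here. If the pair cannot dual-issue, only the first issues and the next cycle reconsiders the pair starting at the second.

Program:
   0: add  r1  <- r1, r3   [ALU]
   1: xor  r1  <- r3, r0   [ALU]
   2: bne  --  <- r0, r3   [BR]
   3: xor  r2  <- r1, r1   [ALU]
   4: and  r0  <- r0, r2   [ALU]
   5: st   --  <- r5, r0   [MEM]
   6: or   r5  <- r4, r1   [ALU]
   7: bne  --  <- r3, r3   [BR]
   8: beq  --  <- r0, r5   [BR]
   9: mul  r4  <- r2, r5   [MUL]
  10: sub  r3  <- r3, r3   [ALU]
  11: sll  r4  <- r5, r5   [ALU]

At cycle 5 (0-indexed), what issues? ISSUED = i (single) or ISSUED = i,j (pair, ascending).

ISSUED = 7

t=0 i0:add.ALU ; WAW r1
t=1 i1/i2:xor.ALU;bne.BR ; dual
t=2 i3:xor.ALU ; RAW r2
t=3 i4:and.ALU ; RAW r0
t=4 i5/i6:st.MEM;or.ALU ; dual
t=5 i7:bne.BR ; no-port BR/BR
t=6 i8/i9:beq.BR;mul.MUL ; dual
t=7 i10/i11:sub.ALU;sll.ALU ; dual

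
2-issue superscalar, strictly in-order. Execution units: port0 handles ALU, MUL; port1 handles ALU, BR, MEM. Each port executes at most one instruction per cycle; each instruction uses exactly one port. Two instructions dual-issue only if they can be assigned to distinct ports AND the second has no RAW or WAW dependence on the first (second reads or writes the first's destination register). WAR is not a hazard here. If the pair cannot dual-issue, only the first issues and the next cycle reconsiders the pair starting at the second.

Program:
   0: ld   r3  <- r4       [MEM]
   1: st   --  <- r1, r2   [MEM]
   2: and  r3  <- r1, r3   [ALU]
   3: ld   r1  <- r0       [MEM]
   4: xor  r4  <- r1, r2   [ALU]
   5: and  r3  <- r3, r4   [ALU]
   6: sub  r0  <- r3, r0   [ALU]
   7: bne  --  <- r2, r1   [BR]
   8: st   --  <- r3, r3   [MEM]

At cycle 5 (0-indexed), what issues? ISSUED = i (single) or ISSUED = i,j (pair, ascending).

c0: i0 ld.MEM  no-port MEM/MEM
c1: i1+i2 st.MEM/and.ALU  dual
c2: i3 ld.MEM  RAW r1
c3: i4 xor.ALU  RAW r4
c4: i5 and.ALU  RAW r3
c5: i6+i7 sub.ALU/bne.BR  dual
c6: i8 st.MEM  tail

ISSUED = 6,7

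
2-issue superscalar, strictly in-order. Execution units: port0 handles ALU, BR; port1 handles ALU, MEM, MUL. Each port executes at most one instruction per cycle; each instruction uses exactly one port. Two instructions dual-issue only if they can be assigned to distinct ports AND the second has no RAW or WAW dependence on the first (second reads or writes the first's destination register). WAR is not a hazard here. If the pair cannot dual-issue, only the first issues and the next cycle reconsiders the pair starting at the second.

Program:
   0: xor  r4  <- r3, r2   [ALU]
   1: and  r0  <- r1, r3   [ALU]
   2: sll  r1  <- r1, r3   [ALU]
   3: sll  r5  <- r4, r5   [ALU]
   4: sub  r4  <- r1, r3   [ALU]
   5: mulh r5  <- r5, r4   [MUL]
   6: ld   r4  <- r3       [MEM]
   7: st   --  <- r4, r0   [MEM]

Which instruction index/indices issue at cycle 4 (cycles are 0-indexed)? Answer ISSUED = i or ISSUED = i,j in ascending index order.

ISSUED = 6

#0 head=0: xor and i0+i1 2-wide
#1 head=2: sll sll i2+i3 2-wide
#2 head=4: sub i4 RAW r4
#3 head=5: mulh i5 no-port MUL/MEM
#4 head=6: ld i6 no-port MEM/MEM
#5 head=7: st i7 tail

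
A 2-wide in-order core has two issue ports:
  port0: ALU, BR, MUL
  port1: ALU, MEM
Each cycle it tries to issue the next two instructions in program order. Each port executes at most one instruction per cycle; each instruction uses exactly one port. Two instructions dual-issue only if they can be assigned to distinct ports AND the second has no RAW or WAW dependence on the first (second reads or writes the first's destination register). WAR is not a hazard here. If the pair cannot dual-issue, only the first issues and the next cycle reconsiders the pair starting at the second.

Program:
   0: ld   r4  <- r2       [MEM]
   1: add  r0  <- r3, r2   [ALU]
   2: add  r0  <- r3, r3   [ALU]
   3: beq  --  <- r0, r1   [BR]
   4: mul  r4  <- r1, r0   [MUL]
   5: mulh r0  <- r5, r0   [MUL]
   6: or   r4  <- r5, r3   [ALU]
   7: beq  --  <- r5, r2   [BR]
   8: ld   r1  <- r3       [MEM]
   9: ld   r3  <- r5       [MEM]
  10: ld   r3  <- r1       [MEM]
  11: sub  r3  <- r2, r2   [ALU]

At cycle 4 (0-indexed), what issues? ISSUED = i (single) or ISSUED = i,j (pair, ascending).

ISSUED = 5,6

[0] i0+i1  ld.MEM;add.ALU  -- pair
[1] i2  add.ALU  -- RAW r0
[2] i3  beq.BR  -- no-port BR/MUL
[3] i4  mul.MUL  -- no-port MUL/MUL
[4] i5+i6  mulh.MUL;or.ALU  -- pair
[5] i7+i8  beq.BR;ld.MEM  -- pair
[6] i9  ld.MEM  -- no-port MEM/MEM
[7] i10  ld.MEM  -- WAW r3
[8] i11  sub.ALU  -- tail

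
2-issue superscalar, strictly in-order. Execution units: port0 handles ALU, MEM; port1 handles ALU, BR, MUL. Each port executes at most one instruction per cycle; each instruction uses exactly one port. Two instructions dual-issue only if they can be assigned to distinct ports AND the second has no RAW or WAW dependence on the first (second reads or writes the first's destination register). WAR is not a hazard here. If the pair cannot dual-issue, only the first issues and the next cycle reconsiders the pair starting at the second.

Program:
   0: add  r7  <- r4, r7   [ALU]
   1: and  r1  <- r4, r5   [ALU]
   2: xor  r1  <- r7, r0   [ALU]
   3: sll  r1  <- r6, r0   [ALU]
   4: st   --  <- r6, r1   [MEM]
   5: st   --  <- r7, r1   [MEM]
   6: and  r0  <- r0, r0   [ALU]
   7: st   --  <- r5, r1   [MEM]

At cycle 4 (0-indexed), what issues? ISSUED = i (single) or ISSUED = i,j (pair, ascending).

[0] i0&i1  add+and  -- pair
[1] i2  xor  -- WAW r1
[2] i3  sll  -- RAW r1
[3] i4  st  -- no-port MEM/MEM
[4] i5&i6  st+and  -- pair
[5] i7  st  -- tail

ISSUED = 5,6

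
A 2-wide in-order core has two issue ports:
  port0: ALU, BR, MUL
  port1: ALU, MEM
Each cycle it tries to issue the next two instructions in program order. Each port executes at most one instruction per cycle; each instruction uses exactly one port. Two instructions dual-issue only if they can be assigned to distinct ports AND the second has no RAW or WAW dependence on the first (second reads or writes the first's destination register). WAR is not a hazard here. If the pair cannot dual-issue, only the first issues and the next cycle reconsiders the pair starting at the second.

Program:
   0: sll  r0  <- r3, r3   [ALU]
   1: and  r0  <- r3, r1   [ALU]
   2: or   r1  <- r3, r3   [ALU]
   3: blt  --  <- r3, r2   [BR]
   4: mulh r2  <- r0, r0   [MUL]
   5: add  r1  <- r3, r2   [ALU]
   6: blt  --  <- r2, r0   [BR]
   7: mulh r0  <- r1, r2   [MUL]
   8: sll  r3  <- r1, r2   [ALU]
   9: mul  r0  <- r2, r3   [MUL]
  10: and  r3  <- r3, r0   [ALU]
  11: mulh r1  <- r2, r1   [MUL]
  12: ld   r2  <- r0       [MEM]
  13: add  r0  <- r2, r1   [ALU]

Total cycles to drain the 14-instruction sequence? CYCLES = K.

c0: i0 sll.ALU  WAW r0
c1: i1&i2 and.ALU;or.ALU  pair
c2: i3 blt.BR  no-port BR/MUL
c3: i4 mulh.MUL  RAW r2
c4: i5&i6 add.ALU;blt.BR  pair
c5: i7&i8 mulh.MUL;sll.ALU  pair
c6: i9 mul.MUL  RAW r0
c7: i10&i11 and.ALU;mulh.MUL  pair
c8: i12 ld.MEM  RAW r2
c9: i13 add.ALU  tail

CYCLES = 10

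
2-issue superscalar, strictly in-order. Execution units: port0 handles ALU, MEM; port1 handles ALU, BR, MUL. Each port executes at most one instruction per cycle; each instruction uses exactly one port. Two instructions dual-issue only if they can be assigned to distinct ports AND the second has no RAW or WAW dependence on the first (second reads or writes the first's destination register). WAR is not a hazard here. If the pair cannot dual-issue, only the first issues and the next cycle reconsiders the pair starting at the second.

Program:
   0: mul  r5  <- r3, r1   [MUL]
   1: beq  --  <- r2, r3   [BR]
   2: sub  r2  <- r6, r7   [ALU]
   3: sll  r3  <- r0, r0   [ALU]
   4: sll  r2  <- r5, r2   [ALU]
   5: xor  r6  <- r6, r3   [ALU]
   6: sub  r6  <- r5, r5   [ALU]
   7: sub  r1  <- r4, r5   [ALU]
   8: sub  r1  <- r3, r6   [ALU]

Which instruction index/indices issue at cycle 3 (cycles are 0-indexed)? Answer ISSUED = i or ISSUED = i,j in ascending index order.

ISSUED = 5

  cy0 -> i0 (mul) no-port MUL/BR
  cy1 -> i1,i2 (beq sub) dual
  cy2 -> i3,i4 (sll sll) dual
  cy3 -> i5 (xor) WAW r6
  cy4 -> i6,i7 (sub sub) dual
  cy5 -> i8 (sub) tail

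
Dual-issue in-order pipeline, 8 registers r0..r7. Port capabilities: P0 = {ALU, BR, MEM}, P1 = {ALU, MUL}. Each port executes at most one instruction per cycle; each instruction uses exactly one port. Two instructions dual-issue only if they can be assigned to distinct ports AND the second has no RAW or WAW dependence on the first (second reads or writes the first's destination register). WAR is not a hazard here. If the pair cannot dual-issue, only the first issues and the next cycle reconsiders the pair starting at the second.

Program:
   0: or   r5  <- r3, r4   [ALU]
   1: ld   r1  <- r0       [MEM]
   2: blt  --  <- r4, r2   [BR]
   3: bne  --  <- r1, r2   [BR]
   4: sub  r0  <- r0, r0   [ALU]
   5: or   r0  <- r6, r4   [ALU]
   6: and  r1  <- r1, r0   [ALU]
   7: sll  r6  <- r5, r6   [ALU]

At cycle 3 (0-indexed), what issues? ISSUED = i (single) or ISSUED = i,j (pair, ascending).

ISSUED = 5

0. or ld @i0/i1  | 2-wide
1. blt @i2  | no-port BR/BR
2. bne sub @i3/i4  | 2-wide
3. or @i5  | RAW r0
4. and sll @i6/i7  | 2-wide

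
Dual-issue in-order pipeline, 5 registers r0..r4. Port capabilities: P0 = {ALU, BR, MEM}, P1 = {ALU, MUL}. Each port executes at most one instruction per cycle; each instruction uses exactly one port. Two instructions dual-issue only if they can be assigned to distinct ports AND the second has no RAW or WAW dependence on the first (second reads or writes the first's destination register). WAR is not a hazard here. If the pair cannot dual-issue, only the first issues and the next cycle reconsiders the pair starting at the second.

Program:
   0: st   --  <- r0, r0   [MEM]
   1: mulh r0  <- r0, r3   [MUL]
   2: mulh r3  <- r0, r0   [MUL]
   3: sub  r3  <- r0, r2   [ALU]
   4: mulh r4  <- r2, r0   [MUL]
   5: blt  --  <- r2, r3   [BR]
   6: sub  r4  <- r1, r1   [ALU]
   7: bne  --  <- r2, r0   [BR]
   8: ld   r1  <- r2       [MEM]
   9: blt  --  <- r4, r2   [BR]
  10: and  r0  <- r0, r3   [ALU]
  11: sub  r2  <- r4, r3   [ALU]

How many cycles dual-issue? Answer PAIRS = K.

PAIRS = 4

#0 head=0: st.MEM;mulh.MUL i0/i1 2-wide
#1 head=2: mulh.MUL i2 WAW r3
#2 head=3: sub.ALU;mulh.MUL i3/i4 2-wide
#3 head=5: blt.BR;sub.ALU i5/i6 2-wide
#4 head=7: bne.BR i7 no-port BR/MEM
#5 head=8: ld.MEM i8 no-port MEM/BR
#6 head=9: blt.BR;and.ALU i9/i10 2-wide
#7 head=11: sub.ALU i11 tail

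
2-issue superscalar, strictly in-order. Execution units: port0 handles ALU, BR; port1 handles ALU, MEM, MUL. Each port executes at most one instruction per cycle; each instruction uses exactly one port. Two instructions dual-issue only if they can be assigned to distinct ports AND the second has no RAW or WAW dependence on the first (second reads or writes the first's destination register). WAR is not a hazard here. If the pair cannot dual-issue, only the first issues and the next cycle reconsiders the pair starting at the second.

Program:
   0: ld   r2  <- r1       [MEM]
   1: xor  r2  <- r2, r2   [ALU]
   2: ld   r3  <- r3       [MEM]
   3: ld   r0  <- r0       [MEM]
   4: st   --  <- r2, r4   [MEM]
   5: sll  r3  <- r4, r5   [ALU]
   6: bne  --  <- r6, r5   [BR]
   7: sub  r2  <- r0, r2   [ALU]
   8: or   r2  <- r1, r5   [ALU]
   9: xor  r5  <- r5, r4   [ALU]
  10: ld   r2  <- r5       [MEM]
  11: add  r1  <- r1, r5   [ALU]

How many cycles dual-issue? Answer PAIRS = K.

0. ld.MEM @i0  | RAW+WAW r2
1. xor.ALU ld.MEM @i1,i2  | dual
2. ld.MEM @i3  | no-port MEM/MEM
3. st.MEM sll.ALU @i4,i5  | dual
4. bne.BR sub.ALU @i6,i7  | dual
5. or.ALU xor.ALU @i8,i9  | dual
6. ld.MEM add.ALU @i10,i11  | dual

PAIRS = 5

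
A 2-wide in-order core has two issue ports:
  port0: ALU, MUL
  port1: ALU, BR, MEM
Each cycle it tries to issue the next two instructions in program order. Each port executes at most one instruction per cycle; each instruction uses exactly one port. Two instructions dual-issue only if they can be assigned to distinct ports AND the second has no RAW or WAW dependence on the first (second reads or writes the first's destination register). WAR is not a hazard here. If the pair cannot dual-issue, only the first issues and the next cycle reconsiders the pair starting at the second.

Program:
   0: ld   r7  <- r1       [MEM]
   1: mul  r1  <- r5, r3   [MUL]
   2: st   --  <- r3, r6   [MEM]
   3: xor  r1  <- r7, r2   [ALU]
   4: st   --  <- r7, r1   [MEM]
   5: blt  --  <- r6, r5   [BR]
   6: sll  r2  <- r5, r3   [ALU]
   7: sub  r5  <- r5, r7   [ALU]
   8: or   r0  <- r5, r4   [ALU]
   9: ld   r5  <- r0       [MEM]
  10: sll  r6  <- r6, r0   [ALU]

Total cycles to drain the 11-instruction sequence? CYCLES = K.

  cy0 -> i0+i1 (ld.MEM mul.MUL) 2-wide
  cy1 -> i2+i3 (st.MEM xor.ALU) 2-wide
  cy2 -> i4 (st.MEM) no-port MEM/BR
  cy3 -> i5+i6 (blt.BR sll.ALU) 2-wide
  cy4 -> i7 (sub.ALU) RAW r5
  cy5 -> i8 (or.ALU) RAW r0
  cy6 -> i9+i10 (ld.MEM sll.ALU) 2-wide

CYCLES = 7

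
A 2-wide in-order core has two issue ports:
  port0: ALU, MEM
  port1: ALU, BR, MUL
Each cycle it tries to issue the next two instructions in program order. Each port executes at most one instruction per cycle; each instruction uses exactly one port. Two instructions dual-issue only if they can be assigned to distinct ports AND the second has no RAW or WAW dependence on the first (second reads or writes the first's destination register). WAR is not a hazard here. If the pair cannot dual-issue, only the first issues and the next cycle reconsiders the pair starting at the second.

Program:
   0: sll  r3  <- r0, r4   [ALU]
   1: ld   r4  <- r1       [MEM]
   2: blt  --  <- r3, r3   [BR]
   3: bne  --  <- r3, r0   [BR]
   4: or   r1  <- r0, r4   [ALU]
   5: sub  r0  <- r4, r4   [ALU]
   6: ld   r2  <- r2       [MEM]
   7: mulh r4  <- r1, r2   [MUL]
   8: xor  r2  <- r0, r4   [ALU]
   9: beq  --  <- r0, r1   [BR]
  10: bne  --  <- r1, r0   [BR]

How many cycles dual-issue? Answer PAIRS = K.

PAIRS = 4

c0: i0/i1 sll.ALU+ld.MEM  2-wide
c1: i2 blt.BR  no-port BR/BR
c2: i3/i4 bne.BR+or.ALU  2-wide
c3: i5/i6 sub.ALU+ld.MEM  2-wide
c4: i7 mulh.MUL  RAW r4
c5: i8/i9 xor.ALU+beq.BR  2-wide
c6: i10 bne.BR  tail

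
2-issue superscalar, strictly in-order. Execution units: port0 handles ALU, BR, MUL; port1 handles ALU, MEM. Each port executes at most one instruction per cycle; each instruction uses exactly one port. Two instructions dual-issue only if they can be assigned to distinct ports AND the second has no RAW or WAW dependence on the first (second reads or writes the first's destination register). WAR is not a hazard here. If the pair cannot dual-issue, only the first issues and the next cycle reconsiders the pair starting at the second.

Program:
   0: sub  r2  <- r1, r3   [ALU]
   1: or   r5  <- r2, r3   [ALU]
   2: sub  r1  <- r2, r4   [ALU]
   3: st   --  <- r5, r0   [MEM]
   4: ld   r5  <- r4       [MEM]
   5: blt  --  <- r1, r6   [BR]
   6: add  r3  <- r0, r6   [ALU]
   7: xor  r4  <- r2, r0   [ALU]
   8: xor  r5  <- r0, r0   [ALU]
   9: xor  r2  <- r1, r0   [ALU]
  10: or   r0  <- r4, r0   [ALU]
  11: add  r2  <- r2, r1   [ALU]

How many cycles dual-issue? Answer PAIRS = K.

PAIRS = 5

  cy0 -> i0 (sub) RAW r2
  cy1 -> i1+i2 (or+sub) pair
  cy2 -> i3 (st) no-port MEM/MEM
  cy3 -> i4+i5 (ld+blt) pair
  cy4 -> i6+i7 (add+xor) pair
  cy5 -> i8+i9 (xor+xor) pair
  cy6 -> i10+i11 (or+add) pair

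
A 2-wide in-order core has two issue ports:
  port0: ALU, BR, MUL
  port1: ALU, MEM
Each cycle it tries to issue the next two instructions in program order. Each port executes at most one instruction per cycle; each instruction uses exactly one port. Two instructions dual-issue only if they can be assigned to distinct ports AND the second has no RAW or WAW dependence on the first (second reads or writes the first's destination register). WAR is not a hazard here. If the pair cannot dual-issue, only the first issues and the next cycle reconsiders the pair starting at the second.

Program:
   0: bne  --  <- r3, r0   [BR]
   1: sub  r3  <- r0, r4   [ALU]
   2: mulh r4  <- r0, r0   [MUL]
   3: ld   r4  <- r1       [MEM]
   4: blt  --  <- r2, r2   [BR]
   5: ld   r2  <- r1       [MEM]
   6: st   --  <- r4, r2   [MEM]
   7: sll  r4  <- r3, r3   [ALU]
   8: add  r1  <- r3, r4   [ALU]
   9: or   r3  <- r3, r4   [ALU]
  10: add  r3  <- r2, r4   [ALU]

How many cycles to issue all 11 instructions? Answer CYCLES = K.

c0: i0&i1 bne sub  2-wide
c1: i2 mulh  WAW r4
c2: i3&i4 ld blt  2-wide
c3: i5 ld  no-port MEM/MEM
c4: i6&i7 st sll  2-wide
c5: i8&i9 add or  2-wide
c6: i10 add  tail

CYCLES = 7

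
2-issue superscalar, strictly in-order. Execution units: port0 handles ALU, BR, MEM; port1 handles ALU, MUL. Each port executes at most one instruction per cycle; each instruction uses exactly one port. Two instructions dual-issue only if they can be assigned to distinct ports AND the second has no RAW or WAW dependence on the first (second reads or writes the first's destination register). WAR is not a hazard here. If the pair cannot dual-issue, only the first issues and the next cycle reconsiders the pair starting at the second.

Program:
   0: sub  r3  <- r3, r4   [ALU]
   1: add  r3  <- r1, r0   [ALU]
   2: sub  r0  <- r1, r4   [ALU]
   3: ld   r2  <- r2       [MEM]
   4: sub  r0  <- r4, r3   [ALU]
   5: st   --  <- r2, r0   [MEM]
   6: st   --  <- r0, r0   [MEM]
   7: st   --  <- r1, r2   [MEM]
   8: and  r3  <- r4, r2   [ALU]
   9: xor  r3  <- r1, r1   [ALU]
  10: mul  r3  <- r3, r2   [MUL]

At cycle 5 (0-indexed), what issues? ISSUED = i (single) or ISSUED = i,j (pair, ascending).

t=0 i0:sub.ALU ; WAW r3
t=1 i1&i2:add.ALU+sub.ALU ; 2-wide
t=2 i3&i4:ld.MEM+sub.ALU ; 2-wide
t=3 i5:st.MEM ; no-port MEM/MEM
t=4 i6:st.MEM ; no-port MEM/MEM
t=5 i7&i8:st.MEM+and.ALU ; 2-wide
t=6 i9:xor.ALU ; RAW+WAW r3
t=7 i10:mul.MUL ; tail

ISSUED = 7,8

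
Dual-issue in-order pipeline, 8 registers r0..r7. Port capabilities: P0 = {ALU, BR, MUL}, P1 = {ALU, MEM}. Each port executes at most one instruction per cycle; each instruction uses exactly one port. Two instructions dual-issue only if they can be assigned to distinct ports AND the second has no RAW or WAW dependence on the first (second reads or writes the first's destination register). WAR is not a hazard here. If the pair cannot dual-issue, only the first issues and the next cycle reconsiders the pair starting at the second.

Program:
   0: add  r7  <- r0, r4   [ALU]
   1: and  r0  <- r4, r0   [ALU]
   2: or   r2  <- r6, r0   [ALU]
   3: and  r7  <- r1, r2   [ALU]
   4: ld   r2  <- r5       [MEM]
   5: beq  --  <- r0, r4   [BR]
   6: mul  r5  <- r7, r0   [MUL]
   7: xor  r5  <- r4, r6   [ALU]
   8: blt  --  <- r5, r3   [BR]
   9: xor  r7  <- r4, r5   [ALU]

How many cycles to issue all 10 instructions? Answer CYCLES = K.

c0: i0+i1 add;and  2-wide
c1: i2 or  RAW r2
c2: i3+i4 and;ld  2-wide
c3: i5 beq  no-port BR/MUL
c4: i6 mul  WAW r5
c5: i7 xor  RAW r5
c6: i8+i9 blt;xor  2-wide

CYCLES = 7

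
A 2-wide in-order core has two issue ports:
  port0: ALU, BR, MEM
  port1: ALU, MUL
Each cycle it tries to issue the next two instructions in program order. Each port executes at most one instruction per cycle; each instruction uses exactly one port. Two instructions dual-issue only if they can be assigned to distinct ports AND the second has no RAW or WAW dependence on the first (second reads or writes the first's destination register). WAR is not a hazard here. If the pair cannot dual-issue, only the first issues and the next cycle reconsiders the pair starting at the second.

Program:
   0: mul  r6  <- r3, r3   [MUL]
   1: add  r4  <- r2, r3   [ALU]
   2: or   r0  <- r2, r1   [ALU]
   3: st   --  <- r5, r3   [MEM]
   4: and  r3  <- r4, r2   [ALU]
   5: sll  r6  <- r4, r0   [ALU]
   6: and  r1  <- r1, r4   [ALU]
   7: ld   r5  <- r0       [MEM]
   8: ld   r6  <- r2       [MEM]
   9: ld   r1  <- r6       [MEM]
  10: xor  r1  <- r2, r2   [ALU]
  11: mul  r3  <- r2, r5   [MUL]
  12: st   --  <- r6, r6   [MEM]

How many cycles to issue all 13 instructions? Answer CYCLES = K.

c0: i0,i1 mul add  pair
c1: i2,i3 or st  pair
c2: i4,i5 and sll  pair
c3: i6,i7 and ld  pair
c4: i8 ld  no-port MEM/MEM
c5: i9 ld  WAW r1
c6: i10,i11 xor mul  pair
c7: i12 st  tail

CYCLES = 8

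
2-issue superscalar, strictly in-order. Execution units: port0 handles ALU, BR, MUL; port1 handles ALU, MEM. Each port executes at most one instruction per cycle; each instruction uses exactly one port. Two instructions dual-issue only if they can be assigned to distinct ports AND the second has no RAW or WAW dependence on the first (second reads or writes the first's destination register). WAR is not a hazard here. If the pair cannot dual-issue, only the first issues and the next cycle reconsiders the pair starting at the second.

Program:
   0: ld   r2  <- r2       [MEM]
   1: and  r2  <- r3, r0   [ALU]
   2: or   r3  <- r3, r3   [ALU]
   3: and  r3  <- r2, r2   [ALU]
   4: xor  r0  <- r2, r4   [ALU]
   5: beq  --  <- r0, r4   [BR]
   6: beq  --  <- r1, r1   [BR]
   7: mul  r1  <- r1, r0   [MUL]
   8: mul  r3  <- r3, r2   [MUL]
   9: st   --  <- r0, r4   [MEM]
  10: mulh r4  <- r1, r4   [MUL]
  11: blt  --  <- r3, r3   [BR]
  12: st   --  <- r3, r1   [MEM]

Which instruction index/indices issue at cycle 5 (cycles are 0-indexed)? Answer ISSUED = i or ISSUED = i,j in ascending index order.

#0 head=0: ld.MEM i0 WAW r2
#1 head=1: and.ALU;or.ALU i1,i2 dual
#2 head=3: and.ALU;xor.ALU i3,i4 dual
#3 head=5: beq.BR i5 no-port BR/BR
#4 head=6: beq.BR i6 no-port BR/MUL
#5 head=7: mul.MUL i7 no-port MUL/MUL
#6 head=8: mul.MUL;st.MEM i8,i9 dual
#7 head=10: mulh.MUL i10 no-port MUL/BR
#8 head=11: blt.BR;st.MEM i11,i12 dual

ISSUED = 7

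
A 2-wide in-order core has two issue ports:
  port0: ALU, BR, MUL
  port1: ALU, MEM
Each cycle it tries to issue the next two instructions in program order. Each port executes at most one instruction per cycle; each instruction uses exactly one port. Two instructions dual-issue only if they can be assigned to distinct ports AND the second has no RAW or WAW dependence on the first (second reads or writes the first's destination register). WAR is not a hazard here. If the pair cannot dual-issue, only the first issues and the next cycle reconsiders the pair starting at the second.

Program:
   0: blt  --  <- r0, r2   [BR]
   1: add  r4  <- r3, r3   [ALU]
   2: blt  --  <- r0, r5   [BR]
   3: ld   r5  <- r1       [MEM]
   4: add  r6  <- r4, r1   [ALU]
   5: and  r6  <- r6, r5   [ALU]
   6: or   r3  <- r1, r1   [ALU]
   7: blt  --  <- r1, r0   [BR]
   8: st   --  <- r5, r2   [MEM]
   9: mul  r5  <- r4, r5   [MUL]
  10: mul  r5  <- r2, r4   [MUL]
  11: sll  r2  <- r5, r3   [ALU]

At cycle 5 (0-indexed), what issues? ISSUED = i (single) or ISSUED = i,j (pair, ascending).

0. blt.BR add.ALU @i0+i1  | dual
1. blt.BR ld.MEM @i2+i3  | dual
2. add.ALU @i4  | RAW+WAW r6
3. and.ALU or.ALU @i5+i6  | dual
4. blt.BR st.MEM @i7+i8  | dual
5. mul.MUL @i9  | no-port MUL/MUL
6. mul.MUL @i10  | RAW r5
7. sll.ALU @i11  | tail

ISSUED = 9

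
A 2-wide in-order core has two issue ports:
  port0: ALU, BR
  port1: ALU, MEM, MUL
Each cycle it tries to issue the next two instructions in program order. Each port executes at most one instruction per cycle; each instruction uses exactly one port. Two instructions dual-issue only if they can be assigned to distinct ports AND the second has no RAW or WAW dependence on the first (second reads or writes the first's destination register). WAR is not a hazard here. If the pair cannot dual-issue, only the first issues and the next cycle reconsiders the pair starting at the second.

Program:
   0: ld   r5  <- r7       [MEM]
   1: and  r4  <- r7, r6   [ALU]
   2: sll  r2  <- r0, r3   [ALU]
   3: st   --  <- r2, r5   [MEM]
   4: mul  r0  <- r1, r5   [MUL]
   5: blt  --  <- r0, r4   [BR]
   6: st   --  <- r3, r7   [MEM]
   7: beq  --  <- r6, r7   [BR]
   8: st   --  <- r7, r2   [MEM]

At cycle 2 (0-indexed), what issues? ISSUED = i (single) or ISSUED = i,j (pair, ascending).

ISSUED = 3

#0 head=0: ld+and i0+i1 pair
#1 head=2: sll i2 RAW r2
#2 head=3: st i3 no-port MEM/MUL
#3 head=4: mul i4 RAW r0
#4 head=5: blt+st i5+i6 pair
#5 head=7: beq+st i7+i8 pair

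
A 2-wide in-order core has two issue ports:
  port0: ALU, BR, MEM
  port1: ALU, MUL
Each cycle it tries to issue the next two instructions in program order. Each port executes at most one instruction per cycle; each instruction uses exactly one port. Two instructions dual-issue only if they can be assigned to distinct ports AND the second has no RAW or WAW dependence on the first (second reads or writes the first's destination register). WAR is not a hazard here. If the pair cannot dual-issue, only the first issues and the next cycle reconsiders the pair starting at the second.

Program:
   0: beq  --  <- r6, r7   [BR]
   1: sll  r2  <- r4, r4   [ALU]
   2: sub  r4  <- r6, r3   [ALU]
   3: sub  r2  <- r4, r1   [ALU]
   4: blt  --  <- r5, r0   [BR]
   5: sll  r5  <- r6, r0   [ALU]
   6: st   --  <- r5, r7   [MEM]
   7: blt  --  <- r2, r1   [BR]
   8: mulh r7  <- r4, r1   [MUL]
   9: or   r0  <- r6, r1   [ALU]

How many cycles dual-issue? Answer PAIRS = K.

0. beq;sll @i0/i1  | 2-wide
1. sub @i2  | RAW r4
2. sub;blt @i3/i4  | 2-wide
3. sll @i5  | RAW r5
4. st @i6  | no-port MEM/BR
5. blt;mulh @i7/i8  | 2-wide
6. or @i9  | tail

PAIRS = 3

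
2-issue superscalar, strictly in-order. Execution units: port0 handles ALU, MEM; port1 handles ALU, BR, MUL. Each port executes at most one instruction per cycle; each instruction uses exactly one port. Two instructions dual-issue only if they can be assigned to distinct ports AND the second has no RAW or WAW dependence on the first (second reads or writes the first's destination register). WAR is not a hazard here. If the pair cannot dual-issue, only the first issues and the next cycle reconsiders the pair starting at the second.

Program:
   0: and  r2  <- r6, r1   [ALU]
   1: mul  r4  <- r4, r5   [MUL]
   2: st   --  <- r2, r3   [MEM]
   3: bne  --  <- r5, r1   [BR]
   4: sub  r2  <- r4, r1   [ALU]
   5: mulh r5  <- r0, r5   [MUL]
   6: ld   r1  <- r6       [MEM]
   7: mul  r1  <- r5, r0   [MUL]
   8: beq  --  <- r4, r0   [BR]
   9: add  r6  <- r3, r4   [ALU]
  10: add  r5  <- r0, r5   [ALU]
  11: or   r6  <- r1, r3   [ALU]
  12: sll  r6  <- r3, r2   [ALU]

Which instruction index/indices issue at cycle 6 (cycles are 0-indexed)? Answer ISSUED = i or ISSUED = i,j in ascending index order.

ISSUED = 10,11

c0: i0+i1 and;mul  dual
c1: i2+i3 st;bne  dual
c2: i4+i5 sub;mulh  dual
c3: i6 ld  WAW r1
c4: i7 mul  no-port MUL/BR
c5: i8+i9 beq;add  dual
c6: i10+i11 add;or  dual
c7: i12 sll  tail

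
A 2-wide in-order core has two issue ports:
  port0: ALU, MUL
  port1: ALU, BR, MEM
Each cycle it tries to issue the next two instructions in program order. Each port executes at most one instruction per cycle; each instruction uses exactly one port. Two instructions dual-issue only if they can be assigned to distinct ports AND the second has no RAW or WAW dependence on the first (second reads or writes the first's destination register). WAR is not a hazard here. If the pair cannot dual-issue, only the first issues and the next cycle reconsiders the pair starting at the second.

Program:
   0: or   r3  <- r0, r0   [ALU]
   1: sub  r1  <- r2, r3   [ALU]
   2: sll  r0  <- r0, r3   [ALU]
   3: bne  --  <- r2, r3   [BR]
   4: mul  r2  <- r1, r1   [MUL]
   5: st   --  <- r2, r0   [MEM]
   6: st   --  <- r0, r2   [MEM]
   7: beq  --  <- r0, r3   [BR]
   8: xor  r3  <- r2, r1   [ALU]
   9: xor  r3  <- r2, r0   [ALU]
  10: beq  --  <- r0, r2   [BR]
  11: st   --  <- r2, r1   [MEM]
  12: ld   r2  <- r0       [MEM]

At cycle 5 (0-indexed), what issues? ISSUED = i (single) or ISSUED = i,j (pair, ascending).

ISSUED = 7,8

#0 head=0: or i0 RAW r3
#1 head=1: sub sll i1,i2 pair
#2 head=3: bne mul i3,i4 pair
#3 head=5: st i5 no-port MEM/MEM
#4 head=6: st i6 no-port MEM/BR
#5 head=7: beq xor i7,i8 pair
#6 head=9: xor beq i9,i10 pair
#7 head=11: st i11 no-port MEM/MEM
#8 head=12: ld i12 tail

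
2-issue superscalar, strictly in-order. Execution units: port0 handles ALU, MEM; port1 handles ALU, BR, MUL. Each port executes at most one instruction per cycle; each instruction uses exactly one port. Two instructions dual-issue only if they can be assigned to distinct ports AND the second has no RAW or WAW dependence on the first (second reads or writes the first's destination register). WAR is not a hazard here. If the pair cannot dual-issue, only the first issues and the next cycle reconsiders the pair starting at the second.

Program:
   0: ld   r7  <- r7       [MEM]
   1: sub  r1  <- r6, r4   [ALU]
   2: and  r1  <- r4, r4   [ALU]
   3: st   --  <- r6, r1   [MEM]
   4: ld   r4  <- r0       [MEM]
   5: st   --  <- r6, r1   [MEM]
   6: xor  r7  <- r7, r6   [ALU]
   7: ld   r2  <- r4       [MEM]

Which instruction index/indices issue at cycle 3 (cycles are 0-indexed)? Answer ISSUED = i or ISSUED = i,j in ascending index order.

ISSUED = 4

t=0 i0&i1:ld.MEM+sub.ALU ; 2-wide
t=1 i2:and.ALU ; RAW r1
t=2 i3:st.MEM ; no-port MEM/MEM
t=3 i4:ld.MEM ; no-port MEM/MEM
t=4 i5&i6:st.MEM+xor.ALU ; 2-wide
t=5 i7:ld.MEM ; tail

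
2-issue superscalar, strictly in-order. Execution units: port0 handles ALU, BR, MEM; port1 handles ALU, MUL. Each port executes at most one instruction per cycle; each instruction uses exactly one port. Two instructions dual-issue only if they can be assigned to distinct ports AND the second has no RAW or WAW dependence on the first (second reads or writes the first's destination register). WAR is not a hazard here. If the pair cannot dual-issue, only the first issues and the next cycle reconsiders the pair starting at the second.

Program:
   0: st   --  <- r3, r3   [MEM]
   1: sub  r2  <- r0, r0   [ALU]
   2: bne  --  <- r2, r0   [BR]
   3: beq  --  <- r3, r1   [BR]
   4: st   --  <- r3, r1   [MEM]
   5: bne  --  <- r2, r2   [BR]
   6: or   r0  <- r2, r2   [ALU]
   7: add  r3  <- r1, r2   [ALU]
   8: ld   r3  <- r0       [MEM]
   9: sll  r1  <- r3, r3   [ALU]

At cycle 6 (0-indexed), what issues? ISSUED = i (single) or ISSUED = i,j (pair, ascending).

ISSUED = 8

[0] i0/i1  st.MEM/sub.ALU  -- dual
[1] i2  bne.BR  -- no-port BR/BR
[2] i3  beq.BR  -- no-port BR/MEM
[3] i4  st.MEM  -- no-port MEM/BR
[4] i5/i6  bne.BR/or.ALU  -- dual
[5] i7  add.ALU  -- WAW r3
[6] i8  ld.MEM  -- RAW r3
[7] i9  sll.ALU  -- tail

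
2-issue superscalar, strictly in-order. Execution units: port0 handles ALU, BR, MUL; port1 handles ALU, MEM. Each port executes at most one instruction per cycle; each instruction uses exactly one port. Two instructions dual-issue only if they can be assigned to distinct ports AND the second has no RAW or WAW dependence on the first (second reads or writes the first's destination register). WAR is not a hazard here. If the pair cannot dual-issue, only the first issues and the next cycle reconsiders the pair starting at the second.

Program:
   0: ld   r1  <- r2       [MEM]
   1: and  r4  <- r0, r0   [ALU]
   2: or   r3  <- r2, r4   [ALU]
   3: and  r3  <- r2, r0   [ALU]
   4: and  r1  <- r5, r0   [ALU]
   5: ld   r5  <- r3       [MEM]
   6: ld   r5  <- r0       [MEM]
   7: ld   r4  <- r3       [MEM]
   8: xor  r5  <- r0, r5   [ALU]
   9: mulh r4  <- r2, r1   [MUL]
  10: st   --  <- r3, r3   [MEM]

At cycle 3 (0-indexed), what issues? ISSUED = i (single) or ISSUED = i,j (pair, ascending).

[0] i0&i1  ld.MEM and.ALU  -- pair
[1] i2  or.ALU  -- WAW r3
[2] i3&i4  and.ALU and.ALU  -- pair
[3] i5  ld.MEM  -- no-port MEM/MEM
[4] i6  ld.MEM  -- no-port MEM/MEM
[5] i7&i8  ld.MEM xor.ALU  -- pair
[6] i9&i10  mulh.MUL st.MEM  -- pair

ISSUED = 5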